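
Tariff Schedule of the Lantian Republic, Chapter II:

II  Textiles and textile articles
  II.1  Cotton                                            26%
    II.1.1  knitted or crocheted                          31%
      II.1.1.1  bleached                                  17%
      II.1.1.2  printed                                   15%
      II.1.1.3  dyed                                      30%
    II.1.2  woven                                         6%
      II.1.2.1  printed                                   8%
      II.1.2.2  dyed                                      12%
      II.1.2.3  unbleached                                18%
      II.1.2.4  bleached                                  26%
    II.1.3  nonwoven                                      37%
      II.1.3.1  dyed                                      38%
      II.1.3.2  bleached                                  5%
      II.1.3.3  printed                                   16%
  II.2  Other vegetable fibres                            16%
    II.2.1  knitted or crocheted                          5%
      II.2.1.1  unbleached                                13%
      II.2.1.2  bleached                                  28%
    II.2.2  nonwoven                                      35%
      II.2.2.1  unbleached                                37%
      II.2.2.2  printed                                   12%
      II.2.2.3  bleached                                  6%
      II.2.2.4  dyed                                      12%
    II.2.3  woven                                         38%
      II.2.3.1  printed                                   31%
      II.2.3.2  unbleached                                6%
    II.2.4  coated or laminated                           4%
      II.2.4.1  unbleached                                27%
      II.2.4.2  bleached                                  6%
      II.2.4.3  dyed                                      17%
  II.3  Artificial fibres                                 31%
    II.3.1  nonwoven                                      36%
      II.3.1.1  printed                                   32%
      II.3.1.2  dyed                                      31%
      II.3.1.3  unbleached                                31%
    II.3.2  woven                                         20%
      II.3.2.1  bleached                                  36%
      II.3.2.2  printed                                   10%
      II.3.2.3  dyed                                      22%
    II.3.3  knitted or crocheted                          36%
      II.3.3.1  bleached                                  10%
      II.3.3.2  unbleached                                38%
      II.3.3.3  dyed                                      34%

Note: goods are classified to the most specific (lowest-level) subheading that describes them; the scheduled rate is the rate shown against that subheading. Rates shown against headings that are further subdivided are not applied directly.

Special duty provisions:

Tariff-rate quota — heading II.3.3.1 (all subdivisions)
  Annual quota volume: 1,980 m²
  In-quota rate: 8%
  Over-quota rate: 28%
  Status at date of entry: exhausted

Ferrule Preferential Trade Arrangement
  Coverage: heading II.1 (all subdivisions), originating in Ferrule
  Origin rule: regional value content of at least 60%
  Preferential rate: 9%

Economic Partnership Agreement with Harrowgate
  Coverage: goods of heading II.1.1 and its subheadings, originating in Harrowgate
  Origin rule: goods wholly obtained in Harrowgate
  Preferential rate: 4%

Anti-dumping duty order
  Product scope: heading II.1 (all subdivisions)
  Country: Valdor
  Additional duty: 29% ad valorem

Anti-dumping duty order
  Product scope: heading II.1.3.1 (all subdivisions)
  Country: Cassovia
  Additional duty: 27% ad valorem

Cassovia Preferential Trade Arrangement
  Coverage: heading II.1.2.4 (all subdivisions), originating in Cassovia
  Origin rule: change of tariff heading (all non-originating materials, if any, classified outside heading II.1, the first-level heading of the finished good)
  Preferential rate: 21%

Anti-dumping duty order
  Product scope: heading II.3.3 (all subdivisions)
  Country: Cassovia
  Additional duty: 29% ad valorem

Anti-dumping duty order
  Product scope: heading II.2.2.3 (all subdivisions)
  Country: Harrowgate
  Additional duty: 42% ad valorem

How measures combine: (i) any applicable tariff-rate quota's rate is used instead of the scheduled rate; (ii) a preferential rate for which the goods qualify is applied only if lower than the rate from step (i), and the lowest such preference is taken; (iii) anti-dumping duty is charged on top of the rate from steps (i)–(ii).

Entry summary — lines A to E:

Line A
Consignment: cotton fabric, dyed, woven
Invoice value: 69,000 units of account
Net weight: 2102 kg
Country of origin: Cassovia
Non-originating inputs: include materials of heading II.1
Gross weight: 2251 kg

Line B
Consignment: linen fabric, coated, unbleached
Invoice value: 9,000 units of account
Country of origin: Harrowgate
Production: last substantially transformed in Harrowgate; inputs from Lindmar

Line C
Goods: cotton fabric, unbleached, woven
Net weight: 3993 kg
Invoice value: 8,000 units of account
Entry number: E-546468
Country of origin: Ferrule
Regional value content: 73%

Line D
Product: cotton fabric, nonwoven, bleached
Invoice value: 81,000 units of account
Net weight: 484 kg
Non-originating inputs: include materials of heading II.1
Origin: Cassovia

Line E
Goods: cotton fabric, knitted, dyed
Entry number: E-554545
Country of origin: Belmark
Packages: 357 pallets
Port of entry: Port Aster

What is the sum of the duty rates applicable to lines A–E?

Line A: cotton → II.1; woven → II.1.2; dyed → II.1.2.2. Scheduled 12%. Cassovia agreement on II.1.2.4: II.1.2.2 not covered. → 12%.
Line B: linen → II.2; coated → II.2.4; unbleached → II.2.4.1. Scheduled 27%. Harrowgate agreement on II.1.1: II.2.4.1 not covered. → 27%.
Line C: cotton → II.1; woven → II.1.2; unbleached → II.1.2.3. Scheduled 18%. Ferrule agreement on II.1: RVC ≥ 60% → 9% available; preferential 9%. → 9%.
Line D: cotton → II.1; nonwoven → II.1.3; bleached → II.1.3.2. Scheduled 5%. Cassovia agreement on II.1.2.4: II.1.3.2 not covered. → 5%.
Line E: cotton → II.1; knitted → II.1.1; dyed → II.1.1.3. Scheduled 30%. No special measure applies. → 30%.
Sum: 12% + 27% + 9% + 5% + 30% = 83%.

83%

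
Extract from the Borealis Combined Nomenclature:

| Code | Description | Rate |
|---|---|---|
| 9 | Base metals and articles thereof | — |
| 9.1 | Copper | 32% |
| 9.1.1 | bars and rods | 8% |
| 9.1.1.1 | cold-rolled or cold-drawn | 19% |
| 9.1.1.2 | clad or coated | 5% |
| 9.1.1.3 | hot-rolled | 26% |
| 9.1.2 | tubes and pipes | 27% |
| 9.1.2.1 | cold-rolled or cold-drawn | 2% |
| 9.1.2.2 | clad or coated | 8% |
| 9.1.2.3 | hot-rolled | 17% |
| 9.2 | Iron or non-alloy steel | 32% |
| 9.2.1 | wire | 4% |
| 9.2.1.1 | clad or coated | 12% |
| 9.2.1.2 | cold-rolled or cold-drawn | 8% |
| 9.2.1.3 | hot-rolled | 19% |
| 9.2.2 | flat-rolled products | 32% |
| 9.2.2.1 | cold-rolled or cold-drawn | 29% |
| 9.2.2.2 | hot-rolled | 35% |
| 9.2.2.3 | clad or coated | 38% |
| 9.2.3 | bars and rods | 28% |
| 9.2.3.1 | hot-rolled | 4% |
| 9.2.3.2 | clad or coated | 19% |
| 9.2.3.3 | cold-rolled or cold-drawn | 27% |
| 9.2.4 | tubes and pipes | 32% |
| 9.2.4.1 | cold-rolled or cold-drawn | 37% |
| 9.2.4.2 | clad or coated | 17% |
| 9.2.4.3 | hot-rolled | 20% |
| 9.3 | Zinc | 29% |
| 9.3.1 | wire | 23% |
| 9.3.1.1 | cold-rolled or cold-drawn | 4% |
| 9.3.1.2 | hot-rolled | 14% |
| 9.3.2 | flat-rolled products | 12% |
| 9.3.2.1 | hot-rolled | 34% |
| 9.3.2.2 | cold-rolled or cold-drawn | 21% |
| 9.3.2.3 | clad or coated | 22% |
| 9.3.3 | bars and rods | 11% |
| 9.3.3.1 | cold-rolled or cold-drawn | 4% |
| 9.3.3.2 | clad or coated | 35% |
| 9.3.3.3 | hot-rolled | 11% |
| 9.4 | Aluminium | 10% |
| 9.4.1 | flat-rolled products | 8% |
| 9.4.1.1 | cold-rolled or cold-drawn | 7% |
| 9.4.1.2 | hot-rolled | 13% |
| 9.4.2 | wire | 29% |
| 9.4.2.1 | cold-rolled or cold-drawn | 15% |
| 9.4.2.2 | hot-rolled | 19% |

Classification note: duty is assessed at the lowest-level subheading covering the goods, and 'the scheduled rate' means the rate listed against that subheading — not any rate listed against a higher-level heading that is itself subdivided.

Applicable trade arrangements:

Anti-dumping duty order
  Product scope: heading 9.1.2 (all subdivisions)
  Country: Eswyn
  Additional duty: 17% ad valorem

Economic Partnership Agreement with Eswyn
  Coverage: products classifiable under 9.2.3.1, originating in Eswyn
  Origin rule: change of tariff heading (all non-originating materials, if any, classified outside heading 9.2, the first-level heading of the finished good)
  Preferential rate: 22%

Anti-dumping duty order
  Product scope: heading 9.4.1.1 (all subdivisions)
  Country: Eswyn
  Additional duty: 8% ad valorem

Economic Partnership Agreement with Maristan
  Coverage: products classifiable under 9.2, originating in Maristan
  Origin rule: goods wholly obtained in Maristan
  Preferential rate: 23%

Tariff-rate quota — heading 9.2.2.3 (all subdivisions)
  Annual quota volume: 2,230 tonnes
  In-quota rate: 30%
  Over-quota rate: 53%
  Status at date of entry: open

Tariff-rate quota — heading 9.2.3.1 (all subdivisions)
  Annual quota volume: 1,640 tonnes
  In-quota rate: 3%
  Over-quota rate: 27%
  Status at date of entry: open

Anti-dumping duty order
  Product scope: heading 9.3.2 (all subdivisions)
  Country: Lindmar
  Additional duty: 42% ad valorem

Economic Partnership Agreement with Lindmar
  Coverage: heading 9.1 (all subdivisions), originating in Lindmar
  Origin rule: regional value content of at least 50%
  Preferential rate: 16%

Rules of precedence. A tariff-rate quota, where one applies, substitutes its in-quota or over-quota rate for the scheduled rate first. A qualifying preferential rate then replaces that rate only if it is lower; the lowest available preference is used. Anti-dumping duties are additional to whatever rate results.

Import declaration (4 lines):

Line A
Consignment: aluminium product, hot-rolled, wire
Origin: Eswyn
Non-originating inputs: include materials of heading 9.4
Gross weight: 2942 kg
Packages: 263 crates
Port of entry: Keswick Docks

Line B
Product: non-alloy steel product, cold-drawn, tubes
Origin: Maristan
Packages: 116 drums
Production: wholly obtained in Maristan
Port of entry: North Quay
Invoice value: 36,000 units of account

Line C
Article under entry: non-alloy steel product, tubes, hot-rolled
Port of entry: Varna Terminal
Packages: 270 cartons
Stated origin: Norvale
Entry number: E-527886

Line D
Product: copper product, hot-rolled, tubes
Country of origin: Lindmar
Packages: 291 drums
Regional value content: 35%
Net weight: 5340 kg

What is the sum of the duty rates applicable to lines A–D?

79%

Line A: aluminium → 9.4; wire → 9.4.2; hot-rolled → 9.4.2.2. Scheduled 19%. Eswyn agreement on 9.2.3.1: 9.4.2.2 not covered. → 19%.
Line B: non-alloy steel → 9.2; tubes → 9.2.4; cold-drawn → 9.2.4.1. Scheduled 37%. Maristan agreement on 9.2: wholly obtained → 23% available; preferential 23%. → 23%.
Line C: non-alloy steel → 9.2; tubes → 9.2.4; hot-rolled → 9.2.4.3. Scheduled 20%. No special measure applies. → 20%.
Line D: copper → 9.1; tubes → 9.1.2; hot-rolled → 9.1.2.3. Scheduled 17%. Lindmar agreement on 9.1: RVC < 50%. → 17%.
Sum: 19% + 23% + 20% + 17% = 79%.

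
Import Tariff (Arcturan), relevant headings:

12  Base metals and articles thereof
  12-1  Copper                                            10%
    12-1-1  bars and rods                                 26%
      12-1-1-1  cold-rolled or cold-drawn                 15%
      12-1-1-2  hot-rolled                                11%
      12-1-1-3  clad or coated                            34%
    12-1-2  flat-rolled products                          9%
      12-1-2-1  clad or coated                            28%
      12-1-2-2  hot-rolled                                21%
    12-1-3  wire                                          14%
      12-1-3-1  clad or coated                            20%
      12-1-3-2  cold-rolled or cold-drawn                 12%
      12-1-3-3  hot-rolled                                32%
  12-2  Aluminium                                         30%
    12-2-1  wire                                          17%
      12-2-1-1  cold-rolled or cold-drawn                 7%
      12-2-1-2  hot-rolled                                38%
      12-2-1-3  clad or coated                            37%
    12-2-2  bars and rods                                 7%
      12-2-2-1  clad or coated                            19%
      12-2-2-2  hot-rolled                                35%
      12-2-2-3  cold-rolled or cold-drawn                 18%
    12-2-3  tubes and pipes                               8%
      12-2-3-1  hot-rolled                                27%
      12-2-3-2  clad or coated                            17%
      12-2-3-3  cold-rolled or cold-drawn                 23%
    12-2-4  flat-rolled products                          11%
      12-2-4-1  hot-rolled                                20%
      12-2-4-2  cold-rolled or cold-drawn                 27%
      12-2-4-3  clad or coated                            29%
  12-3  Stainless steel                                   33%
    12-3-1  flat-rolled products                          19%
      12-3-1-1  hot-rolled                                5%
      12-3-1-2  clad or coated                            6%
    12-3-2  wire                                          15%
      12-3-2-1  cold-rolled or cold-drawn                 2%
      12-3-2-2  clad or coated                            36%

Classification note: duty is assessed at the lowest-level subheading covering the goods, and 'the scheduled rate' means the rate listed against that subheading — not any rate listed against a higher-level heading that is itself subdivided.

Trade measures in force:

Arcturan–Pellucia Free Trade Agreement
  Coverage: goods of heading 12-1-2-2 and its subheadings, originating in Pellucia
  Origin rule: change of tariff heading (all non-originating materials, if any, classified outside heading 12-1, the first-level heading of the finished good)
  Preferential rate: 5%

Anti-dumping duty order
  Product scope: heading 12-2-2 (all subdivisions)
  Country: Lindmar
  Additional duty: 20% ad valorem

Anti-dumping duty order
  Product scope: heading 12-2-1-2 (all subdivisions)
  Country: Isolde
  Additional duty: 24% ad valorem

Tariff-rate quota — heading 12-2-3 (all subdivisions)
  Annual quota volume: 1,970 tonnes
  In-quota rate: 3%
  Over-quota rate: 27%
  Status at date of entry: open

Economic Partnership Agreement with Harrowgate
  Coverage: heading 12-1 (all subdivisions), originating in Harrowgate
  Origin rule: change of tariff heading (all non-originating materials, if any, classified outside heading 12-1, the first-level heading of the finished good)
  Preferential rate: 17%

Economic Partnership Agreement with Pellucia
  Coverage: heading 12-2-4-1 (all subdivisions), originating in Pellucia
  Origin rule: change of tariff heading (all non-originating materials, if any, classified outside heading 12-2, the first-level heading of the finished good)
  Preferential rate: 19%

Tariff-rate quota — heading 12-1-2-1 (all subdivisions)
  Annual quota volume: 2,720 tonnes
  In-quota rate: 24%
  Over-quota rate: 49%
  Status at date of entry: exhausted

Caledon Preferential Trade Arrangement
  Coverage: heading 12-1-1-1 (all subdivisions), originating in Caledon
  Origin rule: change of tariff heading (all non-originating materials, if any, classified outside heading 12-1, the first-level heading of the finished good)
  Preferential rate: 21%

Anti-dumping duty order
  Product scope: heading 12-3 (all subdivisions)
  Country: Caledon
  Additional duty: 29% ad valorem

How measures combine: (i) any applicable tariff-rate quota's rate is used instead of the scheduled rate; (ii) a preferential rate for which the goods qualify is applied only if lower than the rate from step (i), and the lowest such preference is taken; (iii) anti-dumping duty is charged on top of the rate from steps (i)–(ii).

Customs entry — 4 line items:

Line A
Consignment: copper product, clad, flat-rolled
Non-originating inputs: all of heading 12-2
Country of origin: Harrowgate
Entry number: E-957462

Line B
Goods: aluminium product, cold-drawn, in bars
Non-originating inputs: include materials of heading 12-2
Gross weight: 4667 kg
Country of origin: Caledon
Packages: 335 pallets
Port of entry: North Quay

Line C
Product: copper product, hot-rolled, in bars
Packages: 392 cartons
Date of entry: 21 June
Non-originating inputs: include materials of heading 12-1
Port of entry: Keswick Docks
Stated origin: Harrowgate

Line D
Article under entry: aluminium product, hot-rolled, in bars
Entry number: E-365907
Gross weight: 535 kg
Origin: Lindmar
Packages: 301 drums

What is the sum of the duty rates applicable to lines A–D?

Line A: copper → 12-1; flat-rolled → 12-1-2; clad → 12-1-2-1. Scheduled 28%. quota on 12-1-2-1 exhausted → over-quota 49%; Harrowgate agreement on 12-1: CTH met → 17% available; preferential 17%. → 17%.
Line B: aluminium → 12-2; in bars → 12-2-2; cold-drawn → 12-2-2-3. Scheduled 18%. Caledon agreement on 12-1-1-1: 12-2-2-3 not covered. → 18%.
Line C: copper → 12-1; in bars → 12-1-1; hot-rolled → 12-1-1-2. Scheduled 11%. Harrowgate agreement on 12-1: CTH not met. → 11%.
Line D: aluminium → 12-2; in bars → 12-2-2; hot-rolled → 12-2-2-2. Scheduled 35%. anti-dumping (Lindmar, 12-2-2): +20%; total 35% + 20% = 55%. → 55%.
Sum: 17% + 18% + 11% + 55% = 101%.

101%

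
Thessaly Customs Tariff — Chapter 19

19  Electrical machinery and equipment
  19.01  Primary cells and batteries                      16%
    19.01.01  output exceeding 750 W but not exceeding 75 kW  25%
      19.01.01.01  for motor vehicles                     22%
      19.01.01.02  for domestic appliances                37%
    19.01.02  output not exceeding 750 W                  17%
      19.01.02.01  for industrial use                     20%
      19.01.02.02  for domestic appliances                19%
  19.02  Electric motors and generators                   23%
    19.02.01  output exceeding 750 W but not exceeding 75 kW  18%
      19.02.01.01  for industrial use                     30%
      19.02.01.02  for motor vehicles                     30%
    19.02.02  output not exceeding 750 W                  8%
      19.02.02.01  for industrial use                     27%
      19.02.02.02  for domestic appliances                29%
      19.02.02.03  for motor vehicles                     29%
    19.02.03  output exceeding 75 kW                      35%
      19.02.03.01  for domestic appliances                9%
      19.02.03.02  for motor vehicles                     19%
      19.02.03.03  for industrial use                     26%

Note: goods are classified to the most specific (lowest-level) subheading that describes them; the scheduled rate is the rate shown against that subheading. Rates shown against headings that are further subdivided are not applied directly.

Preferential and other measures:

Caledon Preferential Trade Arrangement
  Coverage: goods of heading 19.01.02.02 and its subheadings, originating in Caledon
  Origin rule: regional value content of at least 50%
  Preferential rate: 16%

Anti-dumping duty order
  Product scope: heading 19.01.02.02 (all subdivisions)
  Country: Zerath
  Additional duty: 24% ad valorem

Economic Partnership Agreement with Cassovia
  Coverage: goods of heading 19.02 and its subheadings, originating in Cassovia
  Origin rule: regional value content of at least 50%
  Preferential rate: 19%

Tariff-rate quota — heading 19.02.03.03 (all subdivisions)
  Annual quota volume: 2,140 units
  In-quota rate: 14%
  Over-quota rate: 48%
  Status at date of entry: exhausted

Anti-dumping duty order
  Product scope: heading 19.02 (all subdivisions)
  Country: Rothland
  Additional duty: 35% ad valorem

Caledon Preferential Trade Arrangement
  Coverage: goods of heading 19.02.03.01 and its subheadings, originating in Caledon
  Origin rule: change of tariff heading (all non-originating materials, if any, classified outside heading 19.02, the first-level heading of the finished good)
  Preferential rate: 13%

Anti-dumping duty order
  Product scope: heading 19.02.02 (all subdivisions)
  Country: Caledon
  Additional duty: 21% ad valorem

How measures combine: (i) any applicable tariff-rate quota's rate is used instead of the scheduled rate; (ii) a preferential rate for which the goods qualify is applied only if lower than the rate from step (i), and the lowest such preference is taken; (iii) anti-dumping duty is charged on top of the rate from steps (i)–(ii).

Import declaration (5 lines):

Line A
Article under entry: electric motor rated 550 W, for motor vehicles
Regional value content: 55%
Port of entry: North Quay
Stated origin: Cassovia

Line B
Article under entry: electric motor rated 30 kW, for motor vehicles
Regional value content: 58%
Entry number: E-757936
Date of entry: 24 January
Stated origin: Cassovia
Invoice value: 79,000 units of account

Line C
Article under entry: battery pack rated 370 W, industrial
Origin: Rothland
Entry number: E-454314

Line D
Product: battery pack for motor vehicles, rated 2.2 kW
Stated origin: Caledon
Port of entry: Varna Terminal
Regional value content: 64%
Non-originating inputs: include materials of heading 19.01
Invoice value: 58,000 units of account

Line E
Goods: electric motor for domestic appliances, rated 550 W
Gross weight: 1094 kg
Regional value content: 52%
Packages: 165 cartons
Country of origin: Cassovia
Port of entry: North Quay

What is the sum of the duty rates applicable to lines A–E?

Line A: electric motor → 19.02; rated 550 W → 19.02.02; for motor vehicles → 19.02.02.03. Scheduled 29%. Cassovia agreement on 19.02: RVC ≥ 50% → 19% available; preferential 19%. → 19%.
Line B: electric motor → 19.02; rated 30 kW → 19.02.01; for motor vehicles → 19.02.01.02. Scheduled 30%. Cassovia agreement on 19.02: RVC ≥ 50% → 19% available; preferential 19%. → 19%.
Line C: battery pack → 19.01; rated 370 W → 19.01.02; industrial → 19.01.02.01. Scheduled 20%. No special measure applies. → 20%.
Line D: battery pack → 19.01; rated 2.2 kW → 19.01.01; for motor vehicles → 19.01.01.01. Scheduled 22%. Caledon agreement on 19.01.02.02: 19.01.01.01 not covered; Caledon agreement on 19.02.03.01: 19.01.01.01 not covered. → 22%.
Line E: electric motor → 19.02; rated 550 W → 19.02.02; for domestic appliances → 19.02.02.02. Scheduled 29%. Cassovia agreement on 19.02: RVC ≥ 50% → 19% available; preferential 19%. → 19%.
Sum: 19% + 19% + 20% + 22% + 19% = 99%.

99%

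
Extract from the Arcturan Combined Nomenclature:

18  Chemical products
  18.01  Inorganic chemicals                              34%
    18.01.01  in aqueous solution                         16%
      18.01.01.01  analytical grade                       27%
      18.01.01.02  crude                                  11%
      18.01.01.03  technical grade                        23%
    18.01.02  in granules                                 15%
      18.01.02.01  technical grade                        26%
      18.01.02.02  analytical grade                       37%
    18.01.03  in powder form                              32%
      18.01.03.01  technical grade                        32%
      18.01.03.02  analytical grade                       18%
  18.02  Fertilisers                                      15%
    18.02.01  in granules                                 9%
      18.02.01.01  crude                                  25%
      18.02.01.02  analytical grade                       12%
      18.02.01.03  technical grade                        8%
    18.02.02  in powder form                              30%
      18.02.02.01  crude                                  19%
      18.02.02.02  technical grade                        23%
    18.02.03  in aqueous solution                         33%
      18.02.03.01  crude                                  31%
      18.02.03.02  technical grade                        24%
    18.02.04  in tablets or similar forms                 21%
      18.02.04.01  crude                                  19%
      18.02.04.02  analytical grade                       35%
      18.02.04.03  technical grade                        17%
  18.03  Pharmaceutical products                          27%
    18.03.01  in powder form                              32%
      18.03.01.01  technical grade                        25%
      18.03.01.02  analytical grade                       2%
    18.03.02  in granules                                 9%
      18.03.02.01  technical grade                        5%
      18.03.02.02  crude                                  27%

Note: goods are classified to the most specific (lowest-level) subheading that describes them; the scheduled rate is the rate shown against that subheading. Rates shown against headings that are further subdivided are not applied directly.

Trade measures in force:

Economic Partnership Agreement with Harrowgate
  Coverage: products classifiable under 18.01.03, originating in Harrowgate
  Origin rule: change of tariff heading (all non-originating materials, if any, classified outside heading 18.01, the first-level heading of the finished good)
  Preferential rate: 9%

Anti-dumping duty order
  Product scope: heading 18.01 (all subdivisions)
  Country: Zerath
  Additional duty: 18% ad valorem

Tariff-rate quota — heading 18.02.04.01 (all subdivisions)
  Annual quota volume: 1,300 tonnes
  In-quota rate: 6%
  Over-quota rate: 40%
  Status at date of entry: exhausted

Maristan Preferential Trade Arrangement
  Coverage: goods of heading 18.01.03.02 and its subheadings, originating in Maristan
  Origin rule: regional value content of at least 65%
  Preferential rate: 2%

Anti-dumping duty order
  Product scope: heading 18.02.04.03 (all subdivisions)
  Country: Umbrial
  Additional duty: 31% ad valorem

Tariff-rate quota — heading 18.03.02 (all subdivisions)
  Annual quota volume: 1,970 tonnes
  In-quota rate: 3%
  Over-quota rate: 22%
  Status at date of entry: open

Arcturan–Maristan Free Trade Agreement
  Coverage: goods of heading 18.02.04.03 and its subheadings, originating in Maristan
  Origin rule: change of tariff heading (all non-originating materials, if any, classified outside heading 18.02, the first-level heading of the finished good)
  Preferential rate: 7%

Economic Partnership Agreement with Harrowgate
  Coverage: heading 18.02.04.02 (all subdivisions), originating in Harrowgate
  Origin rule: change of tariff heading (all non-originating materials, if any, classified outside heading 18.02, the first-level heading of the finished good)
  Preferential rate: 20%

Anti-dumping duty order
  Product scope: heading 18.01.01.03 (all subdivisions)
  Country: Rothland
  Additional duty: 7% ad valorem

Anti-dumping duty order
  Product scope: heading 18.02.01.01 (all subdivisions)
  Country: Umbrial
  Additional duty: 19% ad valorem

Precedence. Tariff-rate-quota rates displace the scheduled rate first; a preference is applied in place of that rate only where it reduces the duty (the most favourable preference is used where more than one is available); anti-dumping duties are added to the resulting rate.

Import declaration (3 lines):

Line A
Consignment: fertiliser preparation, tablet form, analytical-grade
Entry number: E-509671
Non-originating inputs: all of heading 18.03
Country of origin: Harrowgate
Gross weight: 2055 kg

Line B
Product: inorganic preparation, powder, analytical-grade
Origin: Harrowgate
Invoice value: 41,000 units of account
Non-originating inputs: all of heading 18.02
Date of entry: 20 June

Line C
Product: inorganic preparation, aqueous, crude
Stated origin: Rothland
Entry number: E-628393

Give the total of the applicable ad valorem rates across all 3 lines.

40%

Line A: fertiliser → 18.02; tablet form → 18.02.04; analytical-grade → 18.02.04.02. Scheduled 35%. Harrowgate agreement on 18.01.03: 18.02.04.02 not covered; Harrowgate agreement on 18.02.04.02: CTH met → 20% available; preferential 20%. → 20%.
Line B: inorganic → 18.01; powder → 18.01.03; analytical-grade → 18.01.03.02. Scheduled 18%. Harrowgate agreement on 18.01.03: CTH met → 9% available; Harrowgate agreement on 18.02.04.02: 18.01.03.02 not covered; preferential 9%. → 9%.
Line C: inorganic → 18.01; aqueous → 18.01.01; crude → 18.01.01.02. Scheduled 11%. No special measure applies. → 11%.
Sum: 20% + 9% + 11% = 40%.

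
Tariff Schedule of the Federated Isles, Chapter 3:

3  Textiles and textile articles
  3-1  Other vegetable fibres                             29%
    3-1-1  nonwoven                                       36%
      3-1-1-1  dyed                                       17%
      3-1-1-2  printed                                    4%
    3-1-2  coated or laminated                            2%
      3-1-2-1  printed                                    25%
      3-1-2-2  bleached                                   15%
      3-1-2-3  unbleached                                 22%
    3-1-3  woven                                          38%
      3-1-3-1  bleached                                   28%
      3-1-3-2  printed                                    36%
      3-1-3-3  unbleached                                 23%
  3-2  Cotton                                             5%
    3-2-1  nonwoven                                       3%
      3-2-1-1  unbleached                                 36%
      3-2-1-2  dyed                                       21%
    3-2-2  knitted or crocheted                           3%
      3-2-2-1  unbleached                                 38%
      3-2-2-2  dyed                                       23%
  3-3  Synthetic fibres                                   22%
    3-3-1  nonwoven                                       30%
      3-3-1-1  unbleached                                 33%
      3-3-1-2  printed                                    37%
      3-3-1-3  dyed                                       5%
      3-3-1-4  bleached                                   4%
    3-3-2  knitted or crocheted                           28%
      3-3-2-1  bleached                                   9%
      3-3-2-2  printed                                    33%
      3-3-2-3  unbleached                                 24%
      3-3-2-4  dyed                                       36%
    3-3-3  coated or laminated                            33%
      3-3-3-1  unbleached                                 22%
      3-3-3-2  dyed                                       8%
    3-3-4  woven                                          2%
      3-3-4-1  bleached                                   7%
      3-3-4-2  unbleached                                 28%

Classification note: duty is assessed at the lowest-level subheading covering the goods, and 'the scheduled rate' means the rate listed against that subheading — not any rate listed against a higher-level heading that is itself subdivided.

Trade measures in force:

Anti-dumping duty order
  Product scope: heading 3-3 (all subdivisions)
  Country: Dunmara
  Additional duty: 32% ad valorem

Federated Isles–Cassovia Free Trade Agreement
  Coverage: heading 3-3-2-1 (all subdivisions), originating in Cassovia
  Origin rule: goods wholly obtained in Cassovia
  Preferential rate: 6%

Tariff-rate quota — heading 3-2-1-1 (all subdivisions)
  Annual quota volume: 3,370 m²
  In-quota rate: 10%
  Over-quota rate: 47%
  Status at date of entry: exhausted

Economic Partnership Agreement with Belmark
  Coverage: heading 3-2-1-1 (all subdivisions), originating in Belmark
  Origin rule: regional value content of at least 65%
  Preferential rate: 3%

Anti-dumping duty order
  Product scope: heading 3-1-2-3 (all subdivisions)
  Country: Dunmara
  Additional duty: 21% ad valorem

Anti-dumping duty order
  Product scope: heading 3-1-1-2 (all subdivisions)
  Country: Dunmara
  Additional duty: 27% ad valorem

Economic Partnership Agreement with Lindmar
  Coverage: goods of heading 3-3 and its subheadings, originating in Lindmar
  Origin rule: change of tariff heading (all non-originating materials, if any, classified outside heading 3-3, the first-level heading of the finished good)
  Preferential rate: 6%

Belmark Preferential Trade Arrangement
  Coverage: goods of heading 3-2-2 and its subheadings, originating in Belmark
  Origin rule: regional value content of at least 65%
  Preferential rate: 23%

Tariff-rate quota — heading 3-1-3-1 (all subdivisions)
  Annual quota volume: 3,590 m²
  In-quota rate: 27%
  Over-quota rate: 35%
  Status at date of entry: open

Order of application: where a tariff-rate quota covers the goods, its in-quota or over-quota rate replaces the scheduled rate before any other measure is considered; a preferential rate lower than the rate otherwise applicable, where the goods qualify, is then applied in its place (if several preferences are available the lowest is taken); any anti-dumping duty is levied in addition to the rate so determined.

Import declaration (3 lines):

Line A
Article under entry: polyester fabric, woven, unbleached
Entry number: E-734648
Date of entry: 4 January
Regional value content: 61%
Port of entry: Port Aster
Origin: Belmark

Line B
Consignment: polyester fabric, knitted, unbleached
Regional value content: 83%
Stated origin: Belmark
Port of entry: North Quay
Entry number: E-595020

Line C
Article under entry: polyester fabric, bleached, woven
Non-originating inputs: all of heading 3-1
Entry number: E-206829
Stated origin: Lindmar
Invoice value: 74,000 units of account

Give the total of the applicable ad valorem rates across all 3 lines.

58%

Line A: polyester → 3-3; woven → 3-3-4; unbleached → 3-3-4-2. Scheduled 28%. Belmark agreement on 3-2-1-1: 3-3-4-2 not covered; Belmark agreement on 3-2-2: 3-3-4-2 not covered. → 28%.
Line B: polyester → 3-3; knitted → 3-3-2; unbleached → 3-3-2-3. Scheduled 24%. Belmark agreement on 3-2-1-1: 3-3-2-3 not covered; Belmark agreement on 3-2-2: 3-3-2-3 not covered. → 24%.
Line C: polyester → 3-3; woven → 3-3-4; bleached → 3-3-4-1. Scheduled 7%. Lindmar agreement on 3-3: CTH met → 6% available; preferential 6%. → 6%.
Sum: 28% + 24% + 6% = 58%.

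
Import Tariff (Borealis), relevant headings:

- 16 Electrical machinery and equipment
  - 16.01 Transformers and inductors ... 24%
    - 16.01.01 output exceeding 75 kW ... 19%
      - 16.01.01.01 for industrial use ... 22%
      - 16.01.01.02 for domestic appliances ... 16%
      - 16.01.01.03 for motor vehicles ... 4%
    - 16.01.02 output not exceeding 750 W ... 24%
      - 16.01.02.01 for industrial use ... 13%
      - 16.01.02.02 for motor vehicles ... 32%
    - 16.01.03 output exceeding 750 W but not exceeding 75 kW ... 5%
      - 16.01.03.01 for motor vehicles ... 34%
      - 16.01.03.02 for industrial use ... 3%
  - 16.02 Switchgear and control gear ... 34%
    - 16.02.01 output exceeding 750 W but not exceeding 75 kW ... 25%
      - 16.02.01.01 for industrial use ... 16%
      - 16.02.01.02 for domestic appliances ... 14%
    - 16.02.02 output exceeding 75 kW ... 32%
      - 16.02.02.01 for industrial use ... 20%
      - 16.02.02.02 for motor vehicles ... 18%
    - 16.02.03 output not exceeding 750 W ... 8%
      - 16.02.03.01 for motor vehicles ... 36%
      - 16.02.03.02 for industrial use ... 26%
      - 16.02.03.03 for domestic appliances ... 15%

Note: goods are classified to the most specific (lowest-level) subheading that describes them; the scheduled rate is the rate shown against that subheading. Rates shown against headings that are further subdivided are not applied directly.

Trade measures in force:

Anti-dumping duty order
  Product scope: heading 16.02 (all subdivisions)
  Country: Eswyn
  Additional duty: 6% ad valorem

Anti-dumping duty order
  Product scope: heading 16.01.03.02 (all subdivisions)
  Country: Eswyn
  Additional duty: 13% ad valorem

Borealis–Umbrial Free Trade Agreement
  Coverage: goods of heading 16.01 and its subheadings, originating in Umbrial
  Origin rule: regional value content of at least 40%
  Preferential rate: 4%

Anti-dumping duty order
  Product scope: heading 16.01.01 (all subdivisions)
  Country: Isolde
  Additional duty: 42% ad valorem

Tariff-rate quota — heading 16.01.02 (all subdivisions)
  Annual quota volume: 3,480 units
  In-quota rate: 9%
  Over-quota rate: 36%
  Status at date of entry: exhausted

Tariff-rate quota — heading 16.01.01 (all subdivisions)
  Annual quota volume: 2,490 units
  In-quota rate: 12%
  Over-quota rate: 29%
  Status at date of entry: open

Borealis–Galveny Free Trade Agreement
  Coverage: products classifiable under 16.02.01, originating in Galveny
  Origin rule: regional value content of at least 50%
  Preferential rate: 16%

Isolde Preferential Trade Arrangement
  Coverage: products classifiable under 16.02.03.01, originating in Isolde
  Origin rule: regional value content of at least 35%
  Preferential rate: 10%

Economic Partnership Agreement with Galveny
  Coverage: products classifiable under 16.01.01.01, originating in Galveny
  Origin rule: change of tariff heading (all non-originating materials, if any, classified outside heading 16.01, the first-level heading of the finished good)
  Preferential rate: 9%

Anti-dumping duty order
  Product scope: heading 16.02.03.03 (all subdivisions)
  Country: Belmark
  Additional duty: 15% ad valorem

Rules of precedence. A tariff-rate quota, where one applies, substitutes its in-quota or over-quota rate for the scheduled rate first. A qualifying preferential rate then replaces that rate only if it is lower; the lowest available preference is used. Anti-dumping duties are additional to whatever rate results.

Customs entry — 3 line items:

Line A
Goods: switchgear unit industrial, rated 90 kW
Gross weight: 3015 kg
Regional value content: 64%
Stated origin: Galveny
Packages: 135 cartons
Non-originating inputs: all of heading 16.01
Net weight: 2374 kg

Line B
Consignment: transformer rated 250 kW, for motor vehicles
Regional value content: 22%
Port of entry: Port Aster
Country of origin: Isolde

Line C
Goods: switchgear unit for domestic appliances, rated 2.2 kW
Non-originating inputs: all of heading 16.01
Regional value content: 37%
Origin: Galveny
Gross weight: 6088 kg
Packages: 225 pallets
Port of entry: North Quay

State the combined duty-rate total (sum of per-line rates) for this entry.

88%

Line A: switchgear unit → 16.02; rated 90 kW → 16.02.02; industrial → 16.02.02.01. Scheduled 20%. Galveny agreement on 16.02.01: 16.02.02.01 not covered; Galveny agreement on 16.01.01.01: 16.02.02.01 not covered. → 20%.
Line B: transformer → 16.01; rated 250 kW → 16.01.01; for motor vehicles → 16.01.01.03. Scheduled 4%. quota on 16.01.01 open → in-quota 12%; Isolde agreement on 16.02.03.01: 16.01.01.03 not covered; anti-dumping (Isolde, 16.01.01): +42%; total 12% + 42% = 54%. → 54%.
Line C: switchgear unit → 16.02; rated 2.2 kW → 16.02.01; for domestic appliances → 16.02.01.02. Scheduled 14%. Galveny agreement on 16.02.01: RVC < 50%; Galveny agreement on 16.01.01.01: 16.02.01.02 not covered. → 14%.
Sum: 20% + 54% + 14% = 88%.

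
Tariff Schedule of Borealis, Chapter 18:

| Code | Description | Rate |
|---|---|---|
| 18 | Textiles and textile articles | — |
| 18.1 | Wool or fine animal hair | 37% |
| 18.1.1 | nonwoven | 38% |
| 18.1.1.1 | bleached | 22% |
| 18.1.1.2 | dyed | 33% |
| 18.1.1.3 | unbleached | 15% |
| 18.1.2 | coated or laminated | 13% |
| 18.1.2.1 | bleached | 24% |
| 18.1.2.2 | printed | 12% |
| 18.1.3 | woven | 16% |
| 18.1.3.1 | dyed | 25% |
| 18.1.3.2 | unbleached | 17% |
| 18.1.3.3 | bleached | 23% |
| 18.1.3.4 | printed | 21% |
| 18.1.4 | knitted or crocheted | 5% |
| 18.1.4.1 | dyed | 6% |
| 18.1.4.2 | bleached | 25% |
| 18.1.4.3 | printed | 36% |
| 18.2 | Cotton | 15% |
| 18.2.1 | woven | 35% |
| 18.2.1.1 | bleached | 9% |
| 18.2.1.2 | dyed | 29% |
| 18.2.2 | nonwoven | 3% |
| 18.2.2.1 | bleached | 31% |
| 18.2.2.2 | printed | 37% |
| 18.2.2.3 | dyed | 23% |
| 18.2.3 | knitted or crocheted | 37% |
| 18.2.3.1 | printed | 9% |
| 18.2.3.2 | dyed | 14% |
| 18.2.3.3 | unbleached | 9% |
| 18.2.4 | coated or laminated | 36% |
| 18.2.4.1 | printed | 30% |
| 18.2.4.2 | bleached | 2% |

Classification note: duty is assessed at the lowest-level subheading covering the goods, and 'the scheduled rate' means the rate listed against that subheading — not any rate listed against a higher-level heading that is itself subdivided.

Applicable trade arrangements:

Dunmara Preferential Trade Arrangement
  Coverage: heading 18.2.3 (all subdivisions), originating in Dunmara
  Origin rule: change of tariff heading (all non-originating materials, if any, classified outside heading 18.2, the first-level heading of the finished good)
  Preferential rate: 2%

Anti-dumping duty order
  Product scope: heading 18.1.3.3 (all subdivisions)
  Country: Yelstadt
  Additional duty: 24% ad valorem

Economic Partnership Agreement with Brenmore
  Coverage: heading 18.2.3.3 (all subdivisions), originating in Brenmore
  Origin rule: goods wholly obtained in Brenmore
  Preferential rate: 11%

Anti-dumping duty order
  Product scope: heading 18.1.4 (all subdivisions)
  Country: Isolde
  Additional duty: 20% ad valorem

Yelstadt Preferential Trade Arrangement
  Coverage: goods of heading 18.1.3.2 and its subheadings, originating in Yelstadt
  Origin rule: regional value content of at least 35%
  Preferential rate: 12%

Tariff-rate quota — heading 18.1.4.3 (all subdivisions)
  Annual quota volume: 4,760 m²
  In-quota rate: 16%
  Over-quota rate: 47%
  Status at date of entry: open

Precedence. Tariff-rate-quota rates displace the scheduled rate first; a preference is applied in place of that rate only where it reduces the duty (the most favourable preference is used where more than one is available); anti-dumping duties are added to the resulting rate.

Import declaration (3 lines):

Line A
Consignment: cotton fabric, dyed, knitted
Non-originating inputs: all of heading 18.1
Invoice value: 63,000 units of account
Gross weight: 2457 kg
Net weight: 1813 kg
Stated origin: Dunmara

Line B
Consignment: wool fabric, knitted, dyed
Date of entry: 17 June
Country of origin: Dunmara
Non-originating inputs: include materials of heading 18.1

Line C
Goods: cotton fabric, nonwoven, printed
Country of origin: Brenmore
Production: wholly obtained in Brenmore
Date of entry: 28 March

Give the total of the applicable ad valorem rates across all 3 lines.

Line A: cotton → 18.2; knitted → 18.2.3; dyed → 18.2.3.2. Scheduled 14%. Dunmara agreement on 18.2.3: CTH met → 2% available; preferential 2%. → 2%.
Line B: wool → 18.1; knitted → 18.1.4; dyed → 18.1.4.1. Scheduled 6%. Dunmara agreement on 18.2.3: 18.1.4.1 not covered. → 6%.
Line C: cotton → 18.2; nonwoven → 18.2.2; printed → 18.2.2.2. Scheduled 37%. Brenmore agreement on 18.2.3.3: 18.2.2.2 not covered. → 37%.
Sum: 2% + 6% + 37% = 45%.

45%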